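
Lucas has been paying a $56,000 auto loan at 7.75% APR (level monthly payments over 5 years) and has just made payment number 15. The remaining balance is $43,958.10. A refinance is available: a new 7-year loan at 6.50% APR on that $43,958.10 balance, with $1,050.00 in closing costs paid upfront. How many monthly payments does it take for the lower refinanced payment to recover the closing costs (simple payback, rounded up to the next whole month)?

Current payment = 56,000 × 7.75%/12 / (1 − (1+0.0064583)^−60) = $1,128.79.
Refinanced payment = 43,958.10 × 0.0054167 / (1 − (1+0.0054167)^−84) = $652.75.
Monthly savings = $1,128.79 − $652.75 = $476.04.
Break-even = $1,050.00 / $476.04 = 2.21 → 3 months.

3 months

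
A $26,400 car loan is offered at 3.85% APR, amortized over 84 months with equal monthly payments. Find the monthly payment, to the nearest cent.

Monthly rate = 3.85%/12 = 0.0032083; payment = 26,400 × 0.0032083 / (1 − (1+0.0032083)^−84) = $359.04.

$359.04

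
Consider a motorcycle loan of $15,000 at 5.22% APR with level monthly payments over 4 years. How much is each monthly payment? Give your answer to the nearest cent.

$346.94

Monthly rate = 5.22%/12 = 0.0043500; payment = 15,000 × 0.0043500 / (1 − (1+0.0043500)^−48) = $346.94.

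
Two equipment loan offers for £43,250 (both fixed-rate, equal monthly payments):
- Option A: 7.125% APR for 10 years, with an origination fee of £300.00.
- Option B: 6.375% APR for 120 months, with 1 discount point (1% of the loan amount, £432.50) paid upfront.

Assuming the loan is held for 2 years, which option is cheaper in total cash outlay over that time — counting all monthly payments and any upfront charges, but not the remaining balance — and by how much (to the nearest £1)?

Option B by £266

Option A: monthly rate = 7.125%/12 = 0.0059375; payment = 43,250 × 0.0059375 / (1 − (1+0.0059375)^−120) = £504.96.
Option B: at 6.375% the monthly rate is 0.0053125, so the payment is 43,250 × 0.0053125 / (1 − 1.0053125^−120) = £488.35.
Over 24 months: Option A costs 24 × £504.96 + £300.00 = £12,419.04; Option B costs 24 × £488.35 + £432.50 = £12,152.90.
Option B is cheaper by £12,419.04 − £12,152.90 = £266.14.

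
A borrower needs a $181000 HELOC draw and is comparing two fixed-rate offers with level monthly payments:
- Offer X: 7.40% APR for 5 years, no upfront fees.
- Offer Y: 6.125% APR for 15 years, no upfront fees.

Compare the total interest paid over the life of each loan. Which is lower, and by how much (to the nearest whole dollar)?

Offer X: at 7.40% the monthly rate is 0.0061667, so the payment is 181,000 × 0.0061667 / (1 − 1.0061667^−60) = $3,618.27.
Total interest on Offer X = 60 × $3,618.27 − $181,000 = $36,096.20.
Offer Y: monthly rate = 6.125%/12 = 0.0051042; payment = 181,000 × 0.0051042 / (1 − (1+0.0051042)^−180) = $1,539.63.
Total interest on Offer Y = 180 × $1,539.63 − $181,000 = $96,133.40.
Offer X is lower by $60,037.20.

Offer X by $60,037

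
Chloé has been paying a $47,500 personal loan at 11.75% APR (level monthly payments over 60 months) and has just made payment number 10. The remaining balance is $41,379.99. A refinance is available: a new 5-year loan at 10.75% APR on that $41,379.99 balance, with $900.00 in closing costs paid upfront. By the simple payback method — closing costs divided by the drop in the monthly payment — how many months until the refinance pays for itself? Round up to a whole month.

Current payment = 47,500 × 11.75%/12 / (1 − (1+0.0097917)^−60) = $1,050.62.
Refinanced payment = 41,379.99 × 0.0089583 / (1 − (1+0.0089583)^−60) = $894.55.
Monthly savings = $1,050.62 − $894.55 = $156.07.
Break-even = $900.00 / $156.07 = 5.77 → 6 months.

6 months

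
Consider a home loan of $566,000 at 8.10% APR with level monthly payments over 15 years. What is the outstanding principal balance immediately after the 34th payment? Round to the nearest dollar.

With monthly rate i = 8.1%/12 = 0.0067500, the balance after k of n payments is P · [(1+i)^n − (1+i)^k] / [(1+i)^n − 1].
(1+0.0067500)^180 = 3.35656368 and (1+0.0067500)^34 = 1.25700123, so the balance is 566,000 × (3.35656368 − 1.25700123) / (3.35656368 − 1) = $504,273.39.

$504,273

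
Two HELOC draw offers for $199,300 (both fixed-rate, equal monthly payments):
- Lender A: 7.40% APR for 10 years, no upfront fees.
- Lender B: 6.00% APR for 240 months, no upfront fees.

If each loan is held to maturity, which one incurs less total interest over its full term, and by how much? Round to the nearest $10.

Lender A: monthly rate = 7.4%/12 = 0.0061667; payment = 199,300 × 0.0061667 / (1 − (1+0.0061667)^−120) = $2,355.34.
Total interest on Lender A = 120 × $2,355.34 − $199,300 = $83,340.80.
Lender B: at 6.00% the monthly rate is 0.0050000, so the payment is 199,300 × 0.0050000 / (1 − 1.0050000^−240) = $1,427.85.
Total interest on Lender B = 240 × $1,427.85 − $199,300 = $143,384.00.
Lender A is lower by $60,043.20.

Lender A by $60,040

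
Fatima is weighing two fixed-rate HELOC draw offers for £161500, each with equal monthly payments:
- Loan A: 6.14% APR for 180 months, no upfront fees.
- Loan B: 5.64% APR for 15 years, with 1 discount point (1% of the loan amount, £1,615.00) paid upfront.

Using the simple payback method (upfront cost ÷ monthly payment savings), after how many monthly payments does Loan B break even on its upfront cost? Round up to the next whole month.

38 months

Loan A: at 6.14% the monthly rate is 0.0051167, so the payment is 161,500 × 0.0051167 / (1 − 1.0051167^−180) = £1,375.07.
Loan B: monthly rate = 5.64%/12 = 0.0047000; payment = 161,500 × 0.0047000 / (1 − (1+0.0047000)^−180) = £1,331.62.
Monthly savings = £1,375.07 − £1,331.62 = £43.45.
Break-even = £1,615.00 / £43.45 = 37.17 → 38 months.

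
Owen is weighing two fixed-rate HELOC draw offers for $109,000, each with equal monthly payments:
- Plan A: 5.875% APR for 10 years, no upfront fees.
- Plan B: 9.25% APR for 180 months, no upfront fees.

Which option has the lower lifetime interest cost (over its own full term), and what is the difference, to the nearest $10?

Plan A: monthly rate = 5.875%/12 = 0.0048958; payment = 109,000 × 0.0048958 / (1 − (1+0.0048958)^−120) = $1,203.29.
Total interest on Plan A = 120 × $1,203.29 − $109,000 = $35,394.80.
Plan B: at 9.25% the monthly rate is 0.0077083, so the payment is 109,000 × 0.0077083 / (1 − 1.0077083^−180) = $1,121.82.
Total interest on Plan B = 180 × $1,121.82 − $109,000 = $92,927.60.
Plan A is lower by $57,532.80.

Plan A by $57,530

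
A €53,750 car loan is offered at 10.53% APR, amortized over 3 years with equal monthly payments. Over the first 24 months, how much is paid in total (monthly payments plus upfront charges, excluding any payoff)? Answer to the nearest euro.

Monthly rate = 10.53%/12 = 0.0087750; payment = 53,750 × 0.0087750 / (1 − (1+0.0087750)^−36) = €1,747.77.
Total outlay = 24 × €1,747.77 = €41,946.48.

€41,946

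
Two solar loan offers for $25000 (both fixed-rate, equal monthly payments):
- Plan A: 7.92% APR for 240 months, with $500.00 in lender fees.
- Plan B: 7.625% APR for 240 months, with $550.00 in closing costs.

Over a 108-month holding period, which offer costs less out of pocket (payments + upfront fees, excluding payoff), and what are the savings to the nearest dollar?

Plan A: at 7.92% the monthly rate is 0.0066000, so the payment is 25,000 × 0.0066000 / (1 − 1.0066000^−240) = $207.87.
Plan B: monthly rate = 7.625%/12 = 0.0063542; payment = 25,000 × 0.0063542 / (1 − (1+0.0063542)^−240) = $203.31.
Over 108 months: Plan A costs 108 × $207.87 + $500.00 = $22,949.96; Plan B costs 108 × $203.31 + $550.00 = $22,507.48.
Plan B is cheaper by $22,949.96 − $22,507.48 = $442.48.

Plan B by $442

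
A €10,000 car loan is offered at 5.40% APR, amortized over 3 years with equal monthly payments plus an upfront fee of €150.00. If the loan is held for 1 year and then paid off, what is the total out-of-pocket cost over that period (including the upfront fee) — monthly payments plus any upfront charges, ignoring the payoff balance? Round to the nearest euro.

€3,768

At 5.40% the monthly rate is 0.0045000, so the payment is 10,000 × 0.0045000 / (1 − 1.0045000^−36) = €301.51.
Total outlay = 12 × €301.51 + €150.00 = €3,768.12.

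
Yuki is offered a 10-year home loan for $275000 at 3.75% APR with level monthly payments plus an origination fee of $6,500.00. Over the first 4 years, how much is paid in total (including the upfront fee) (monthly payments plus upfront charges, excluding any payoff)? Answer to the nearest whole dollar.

$138,581

At 3.75% the monthly rate is 0.0031250, so the payment is 275,000 × 0.0031250 / (1 − 1.0031250^−120) = $2,751.68.
Total outlay = 48 × $2,751.68 + $6,500.00 = $138,580.64.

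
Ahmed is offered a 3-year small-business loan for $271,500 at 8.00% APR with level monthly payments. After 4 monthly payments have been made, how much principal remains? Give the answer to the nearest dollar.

With monthly rate i = 8%/12 = 0.0066667, the balance after k of n payments is P · [(1+i)^n − (1+i)^k] / [(1+i)^n − 1].
(1+0.0066667)^36 = 1.27023705 and (1+0.0066667)^4 = 1.02693452, so the balance is 271,500 × (1.27023705 − 1.02693452) / (1.27023705 − 1) = $244,439.60.

$244,440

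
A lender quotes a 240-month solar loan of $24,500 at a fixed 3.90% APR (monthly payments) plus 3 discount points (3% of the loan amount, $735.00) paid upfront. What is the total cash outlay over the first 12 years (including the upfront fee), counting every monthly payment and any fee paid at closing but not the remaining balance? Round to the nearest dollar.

$21,929

Monthly rate = 3.9%/12 = 0.0032500; payment = 24,500 × 0.0032500 / (1 − (1+0.0032500)^−240) = $147.18.
Total outlay = 144 × $147.18 + $735.00 = $21,928.92.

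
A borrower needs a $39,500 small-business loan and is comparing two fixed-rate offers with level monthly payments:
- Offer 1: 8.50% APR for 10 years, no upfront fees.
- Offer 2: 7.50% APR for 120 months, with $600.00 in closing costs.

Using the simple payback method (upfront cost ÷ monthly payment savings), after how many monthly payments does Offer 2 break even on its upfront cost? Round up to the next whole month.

29 months

Offer 1: monthly rate = 8.5%/12 = 0.0070833; payment = 39,500 × 0.0070833 / (1 − (1+0.0070833)^−120) = $489.74.
Offer 2: monthly rate = 7.5%/12 = 0.0062500; payment = 39,500 × 0.0062500 / (1 − (1+0.0062500)^−120) = $468.87.
Monthly savings = $489.74 − $468.87 = $20.87.
Break-even = $600.00 / $20.87 = 28.75 → 29 months.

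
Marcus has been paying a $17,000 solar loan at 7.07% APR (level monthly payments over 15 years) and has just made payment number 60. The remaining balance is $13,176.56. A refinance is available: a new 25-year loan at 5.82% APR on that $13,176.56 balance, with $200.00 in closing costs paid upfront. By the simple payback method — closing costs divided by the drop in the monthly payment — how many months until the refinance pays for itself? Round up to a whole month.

3 months

Current payment = 17,000 × 7.07%/12 / (1 − (1+0.0058917)^−180) = $153.47.
Refinanced payment = 13,176.56 × 0.0048500 / (1 − (1+0.0048500)^−300) = $83.45.
Monthly savings = $153.47 − $83.45 = $70.02.
Break-even = $200.00 / $70.02 = 2.86 → 3 months.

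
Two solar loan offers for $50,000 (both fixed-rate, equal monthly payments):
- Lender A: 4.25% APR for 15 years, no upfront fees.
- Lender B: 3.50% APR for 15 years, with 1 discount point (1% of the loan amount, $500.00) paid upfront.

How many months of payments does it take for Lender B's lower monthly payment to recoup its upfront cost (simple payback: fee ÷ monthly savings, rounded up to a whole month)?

Lender A: monthly rate = 4.25%/12 = 0.0035417; payment = 50,000 × 0.0035417 / (1 − (1+0.0035417)^−180) = $376.14.
Lender B: at 3.50% the monthly rate is 0.0029167, so the payment is 50,000 × 0.0029167 / (1 − 1.0029167^−180) = $357.44.
Monthly savings = $376.14 − $357.44 = $18.70.
Break-even = $500.00 / $18.70 = 26.74 → 27 months.

27 months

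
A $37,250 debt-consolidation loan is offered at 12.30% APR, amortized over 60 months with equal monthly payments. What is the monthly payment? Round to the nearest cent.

At 12.30% the monthly rate is 0.0102500, so the payment is 37,250 × 0.0102500 / (1 − 1.0102500^−60) = $834.26.

$834.26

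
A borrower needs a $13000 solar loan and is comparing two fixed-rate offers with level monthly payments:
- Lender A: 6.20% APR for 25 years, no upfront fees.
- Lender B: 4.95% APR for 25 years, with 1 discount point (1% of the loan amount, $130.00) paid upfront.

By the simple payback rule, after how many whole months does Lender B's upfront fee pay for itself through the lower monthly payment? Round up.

14 months

Lender A: at 6.20% the monthly rate is 0.0051667, so the payment is 13,000 × 0.0051667 / (1 − 1.0051667^−300) = $85.36.
Lender B: monthly rate = 4.95%/12 = 0.0041250; payment = 13,000 × 0.0041250 / (1 − (1+0.0041250)^−300) = $75.62.
Monthly savings = $85.36 − $75.62 = $9.74.
Break-even = $130.00 / $9.74 = 13.35 → 14 months.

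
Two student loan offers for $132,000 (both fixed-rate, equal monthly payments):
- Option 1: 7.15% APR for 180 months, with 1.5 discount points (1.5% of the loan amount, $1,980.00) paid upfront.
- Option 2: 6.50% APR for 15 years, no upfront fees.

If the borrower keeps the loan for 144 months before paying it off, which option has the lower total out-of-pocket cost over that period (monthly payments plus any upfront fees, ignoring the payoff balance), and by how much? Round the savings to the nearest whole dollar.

Option 2 by $8,847

Option 1: monthly rate = 7.15%/12 = 0.0059583; payment = 132,000 × 0.0059583 / (1 − (1+0.0059583)^−180) = $1,197.55.
Option 2: monthly rate = 6.5%/12 = 0.0054167; payment = 132,000 × 0.0054167 / (1 − (1+0.0054167)^−180) = $1,149.86.
Over 144 months: Option 1 costs 144 × $1,197.55 + $1,980.00 = $174,427.20; Option 2 costs 144 × $1,149.86 = $165,579.84.
Option 2 is cheaper by $174,427.20 − $165,579.84 = $8,847.36.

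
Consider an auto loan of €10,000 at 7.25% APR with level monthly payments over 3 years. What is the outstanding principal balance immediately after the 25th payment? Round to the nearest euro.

€3,289

With monthly rate i = 7.25%/12 = 0.0060417, the balance after k of n payments is P · [(1+i)^n − (1+i)^k] / [(1+i)^n − 1].
(1+0.0060417)^36 = 1.24215230 and (1+0.0060417)^25 = 1.16251670, so the balance is 10,000 × (1.24215230 − 1.16251670) / (1.24215230 − 1) = €3,288.66.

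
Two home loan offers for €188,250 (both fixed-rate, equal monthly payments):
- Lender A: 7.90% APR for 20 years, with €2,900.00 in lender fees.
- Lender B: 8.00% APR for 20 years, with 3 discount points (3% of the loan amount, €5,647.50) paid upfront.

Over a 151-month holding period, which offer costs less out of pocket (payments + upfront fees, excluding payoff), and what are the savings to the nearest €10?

Lender A: monthly rate = 7.9%/12 = 0.0065833; payment = 188,250 × 0.0065833 / (1 − (1+0.0065833)^−240) = €1,562.90.
Lender B: at 8.00% the monthly rate is 0.0066667, so the payment is 188,250 × 0.0066667 / (1 − 1.0066667^−240) = €1,574.60.
Over 151 months: Lender A costs 151 × €1,562.90 + €2,900.00 = €238,897.90; Lender B costs 151 × €1,574.60 + €5,647.50 = €243,412.10.
Lender A is cheaper by €243,412.10 − €238,897.90 = €4,514.20.

Lender A by €4,510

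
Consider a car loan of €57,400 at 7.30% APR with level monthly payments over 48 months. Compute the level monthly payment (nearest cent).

Monthly rate = 7.3%/12 = 0.0060833; payment = 57,400 × 0.0060833 / (1 − (1+0.0060833)^−48) = €1,382.52.

€1,382.52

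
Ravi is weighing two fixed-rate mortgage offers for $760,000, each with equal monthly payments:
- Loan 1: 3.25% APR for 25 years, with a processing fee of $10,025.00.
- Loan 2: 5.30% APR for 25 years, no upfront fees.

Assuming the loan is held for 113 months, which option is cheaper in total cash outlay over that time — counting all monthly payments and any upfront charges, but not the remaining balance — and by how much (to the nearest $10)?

Loan 1 by $88,640

Loan 1: monthly rate = 3.25%/12 = 0.0027083; payment = 760,000 × 0.0027083 / (1 − (1+0.0027083)^−300) = $3,703.60.
Loan 2: monthly rate = 5.3%/12 = 0.0044167; payment = 760,000 × 0.0044167 / (1 − (1+0.0044167)^−300) = $4,576.73.
Over 113 months: Loan 1 costs 113 × $3,703.60 + $10,025.00 = $428,531.80; Loan 2 costs 113 × $4,576.73 = $517,170.49.
Loan 1 is cheaper by $517,170.49 − $428,531.80 = $88,638.69.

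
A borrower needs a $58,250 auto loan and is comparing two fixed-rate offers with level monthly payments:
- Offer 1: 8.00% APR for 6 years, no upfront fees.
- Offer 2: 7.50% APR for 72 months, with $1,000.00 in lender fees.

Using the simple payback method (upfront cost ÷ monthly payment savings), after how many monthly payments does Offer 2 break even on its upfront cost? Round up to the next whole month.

Offer 1: at 8.00% the monthly rate is 0.0066667, so the payment is 58,250 × 0.0066667 / (1 − 1.0066667^−72) = $1,021.31.
Offer 2: at 7.50% the monthly rate is 0.0062500, so the payment is 58,250 × 0.0062500 / (1 − 1.0062500^−72) = $1,007.15.
Monthly savings = $1,021.31 − $1,007.15 = $14.16.
Break-even = $1,000.00 / $14.16 = 70.62 → 71 months.

71 months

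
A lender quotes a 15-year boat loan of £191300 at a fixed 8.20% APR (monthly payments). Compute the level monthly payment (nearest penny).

Monthly rate = 8.2%/12 = 0.0068333; payment = 191,300 × 0.0068333 / (1 − (1+0.0068333)^−180) = £1,850.32.

£1,850.32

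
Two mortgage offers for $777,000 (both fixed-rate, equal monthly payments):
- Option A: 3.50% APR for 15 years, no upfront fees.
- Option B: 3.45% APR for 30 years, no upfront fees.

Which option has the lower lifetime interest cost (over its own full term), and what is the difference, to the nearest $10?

Option A: at 3.50% the monthly rate is 0.0029167, so the payment is 777,000 × 0.0029167 / (1 − 1.0029167^−180) = $5,554.64.
Total interest on Option A = 180 × $5,554.64 − $777,000 = $222,835.20.
Option B: monthly rate = 3.45%/12 = 0.0028750; payment = 777,000 × 0.0028750 / (1 − (1+0.0028750)^−360) = $3,467.43.
Total interest on Option B = 360 × $3,467.43 − $777,000 = $471,274.80.
Option A is lower by $248,439.60.

Option A by $248,440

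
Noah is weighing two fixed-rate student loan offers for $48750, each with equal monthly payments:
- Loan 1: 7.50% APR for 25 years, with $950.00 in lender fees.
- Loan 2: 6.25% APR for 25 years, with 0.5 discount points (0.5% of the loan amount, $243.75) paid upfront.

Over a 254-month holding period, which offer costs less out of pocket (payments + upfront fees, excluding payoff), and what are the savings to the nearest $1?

Loan 2 by $10,528

Loan 1: at 7.50% the monthly rate is 0.0062500, so the payment is 48,750 × 0.0062500 / (1 − 1.0062500^−300) = $360.26.
Loan 2: monthly rate = 6.25%/12 = 0.0052083; payment = 48,750 × 0.0052083 / (1 − (1+0.0052083)^−300) = $321.59.
Over 254 months: Loan 1 costs 254 × $360.26 + $950.00 = $92,456.04; Loan 2 costs 254 × $321.59 + $243.75 = $81,927.61.
Loan 2 is cheaper by $92,456.04 − $81,927.61 = $10,528.43.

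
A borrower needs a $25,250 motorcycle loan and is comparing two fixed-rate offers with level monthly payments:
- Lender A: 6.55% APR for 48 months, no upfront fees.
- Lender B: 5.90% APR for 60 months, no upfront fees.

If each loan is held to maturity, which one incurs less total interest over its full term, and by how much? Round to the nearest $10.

Lender A: at 6.55% the monthly rate is 0.0054583, so the payment is 25,250 × 0.0054583 / (1 − 1.0054583^−48) = $599.39.
Total interest on Lender A = 48 × $599.39 − $25,250 = $3,520.72.
Lender B: monthly rate = 5.9%/12 = 0.0049167; payment = 25,250 × 0.0049167 / (1 − (1+0.0049167)^−60) = $486.98.
Total interest on Lender B = 60 × $486.98 − $25,250 = $3,968.80.
Lender A is lower by $448.08.

Lender A by $450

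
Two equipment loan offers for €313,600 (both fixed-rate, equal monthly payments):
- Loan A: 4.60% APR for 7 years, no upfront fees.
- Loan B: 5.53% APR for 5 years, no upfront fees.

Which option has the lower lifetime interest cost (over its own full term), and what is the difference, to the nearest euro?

Loan A: at 4.60% the monthly rate is 0.0038333, so the payment is 313,600 × 0.0038333 / (1 − 1.0038333^−84) = €4,373.69.
Total interest on Loan A = 84 × €4,373.69 − €313,600 = €53,789.96.
Loan B: monthly rate = 5.53%/12 = 0.0046083; payment = 313,600 × 0.0046083 / (1 − (1+0.0046083)^−60) = €5,994.47.
Total interest on Loan B = 60 × €5,994.47 − €313,600 = €46,068.20.
Loan B is lower by €7,721.76.

Loan B by €7,722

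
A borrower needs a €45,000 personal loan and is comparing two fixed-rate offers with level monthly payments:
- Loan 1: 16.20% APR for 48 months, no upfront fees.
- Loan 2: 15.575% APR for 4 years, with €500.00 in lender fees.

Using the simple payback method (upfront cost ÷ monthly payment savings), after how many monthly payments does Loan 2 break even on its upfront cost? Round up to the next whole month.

35 months

Loan 1: at 16.20% the monthly rate is 0.0135000, so the payment is 45,000 × 0.0135000 / (1 − 1.0135000^−48) = €1,279.93.
Loan 2: monthly rate = 15.575%/12 = 0.0129792; payment = 45,000 × 0.0129792 / (1 − (1+0.0129792)^−48) = €1,265.54.
Monthly savings = €1,279.93 − €1,265.54 = €14.39.
Break-even = €500.00 / €14.39 = 34.75 → 35 months.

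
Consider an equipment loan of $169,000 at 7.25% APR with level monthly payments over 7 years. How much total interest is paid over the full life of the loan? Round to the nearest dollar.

Monthly rate = 7.25%/12 = 0.0060417; payment = 169,000 × 0.0060417 / (1 − (1+0.0060417)^−84) = $2,571.37.
Total paid = 84 × $2,571.37 = $215,995.08; interest = $215,995.08 − $169,000 = $46,995.08.

$46,995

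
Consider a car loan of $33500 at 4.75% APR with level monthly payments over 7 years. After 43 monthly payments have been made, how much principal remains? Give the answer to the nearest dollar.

$17,739

With monthly rate i = 4.75%/12 = 0.0039583, the balance after k of n payments is P · [(1+i)^n − (1+i)^k] / [(1+i)^n − 1].
(1+0.0039583)^84 = 1.39353496 and (1+0.0039583)^43 = 1.18515356, so the balance is 33,500 × (1.39353496 − 1.18515356) / (1.39353496 − 1) = $17,738.65.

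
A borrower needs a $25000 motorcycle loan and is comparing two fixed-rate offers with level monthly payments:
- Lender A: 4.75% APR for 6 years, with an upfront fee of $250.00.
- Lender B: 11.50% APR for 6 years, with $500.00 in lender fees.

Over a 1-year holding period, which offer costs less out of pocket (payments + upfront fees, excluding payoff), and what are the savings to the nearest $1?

Lender A by $1,241

Lender A: monthly rate = 4.75%/12 = 0.0039583; payment = 25,000 × 0.0039583 / (1 − (1+0.0039583)^−72) = $399.73.
Lender B: at 11.50% the monthly rate is 0.0095833, so the payment is 25,000 × 0.0095833 / (1 − 1.0095833^−72) = $482.28.
Over 12 months: Lender A costs 12 × $399.73 + $250.00 = $5,046.76; Lender B costs 12 × $482.28 + $500.00 = $6,287.36.
Lender A is cheaper by $6,287.36 − $5,046.76 = $1,240.60.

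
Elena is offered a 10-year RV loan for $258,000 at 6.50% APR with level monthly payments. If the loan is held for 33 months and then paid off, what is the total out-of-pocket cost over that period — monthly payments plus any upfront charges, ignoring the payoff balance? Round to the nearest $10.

Monthly rate = 6.5%/12 = 0.0054167; payment = 258,000 × 0.0054167 / (1 − (1+0.0054167)^−120) = $2,929.54.
Total outlay = 33 × $2,929.54 = $96,674.82.

$96,670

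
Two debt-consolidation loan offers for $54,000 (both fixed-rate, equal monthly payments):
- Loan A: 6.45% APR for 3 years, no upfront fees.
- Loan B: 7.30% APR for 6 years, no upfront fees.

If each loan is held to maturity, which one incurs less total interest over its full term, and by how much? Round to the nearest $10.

Loan A: at 6.45% the monthly rate is 0.0053750, so the payment is 54,000 × 0.0053750 / (1 − 1.0053750^−36) = $1,653.82.
Total interest on Loan A = 36 × $1,653.82 − $54,000 = $5,537.52.
Loan B: at 7.30% the monthly rate is 0.0060833, so the payment is 54,000 × 0.0060833 / (1 − 1.0060833^−72) = $928.45.
Total interest on Loan B = 72 × $928.45 − $54,000 = $12,848.40.
Loan A is lower by $7,310.88.

Loan A by $7,310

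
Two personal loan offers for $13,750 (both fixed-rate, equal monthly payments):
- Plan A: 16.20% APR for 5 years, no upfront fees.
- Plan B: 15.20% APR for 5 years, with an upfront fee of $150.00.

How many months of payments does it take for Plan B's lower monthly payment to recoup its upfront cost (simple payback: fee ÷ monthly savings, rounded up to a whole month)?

21 months

Plan A: monthly rate = 16.2%/12 = 0.0135000; payment = 13,750 × 0.0135000 / (1 − (1+0.0135000)^−60) = $335.84.
Plan B: at 15.20% the monthly rate is 0.0126667, so the payment is 13,750 × 0.0126667 / (1 − 1.0126667^−60) = $328.56.
Monthly savings = $335.84 − $328.56 = $7.28.
Break-even = $150.00 / $7.28 = 20.60 → 21 months.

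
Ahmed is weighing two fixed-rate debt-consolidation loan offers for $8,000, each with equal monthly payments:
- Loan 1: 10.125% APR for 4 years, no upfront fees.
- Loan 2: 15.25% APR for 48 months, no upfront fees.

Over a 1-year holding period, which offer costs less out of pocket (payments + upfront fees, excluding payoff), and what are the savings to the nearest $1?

Loan 1 by $243

Loan 1: at 10.125% the monthly rate is 0.0084375, so the payment is 8,000 × 0.0084375 / (1 − 1.0084375^−48) = $203.38.
Loan 2: at 15.25% the monthly rate is 0.0127083, so the payment is 8,000 × 0.0127083 / (1 − 1.0127083^−48) = $223.66.
Over 12 months: Loan 1 costs 12 × $203.38 = $2,440.56; Loan 2 costs 12 × $223.66 = $2,683.92.
Loan 1 is cheaper by $2,683.92 − $2,440.56 = $243.36.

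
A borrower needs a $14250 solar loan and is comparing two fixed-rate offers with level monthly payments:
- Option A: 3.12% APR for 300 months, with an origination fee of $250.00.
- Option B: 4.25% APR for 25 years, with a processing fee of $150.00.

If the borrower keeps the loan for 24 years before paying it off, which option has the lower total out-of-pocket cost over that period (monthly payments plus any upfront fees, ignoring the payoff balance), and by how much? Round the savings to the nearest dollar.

Option A: at 3.12% the monthly rate is 0.0026000, so the payment is 14,250 × 0.0026000 / (1 − 1.0026000^−300) = $68.47.
Option B: at 4.25% the monthly rate is 0.0035417, so the payment is 14,250 × 0.0035417 / (1 − 1.0035417^−300) = $77.20.
Over 288 months: Option A costs 288 × $68.47 + $250.00 = $19,969.36; Option B costs 288 × $77.20 + $150.00 = $22,383.60.
Option A is cheaper by $22,383.60 − $19,969.36 = $2,414.24.

Option A by $2,414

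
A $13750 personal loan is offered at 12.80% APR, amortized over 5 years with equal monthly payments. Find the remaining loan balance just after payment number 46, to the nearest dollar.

$4,030

With monthly rate i = 12.8%/12 = 0.0106667, the balance after k of n payments is P · [(1+i)^n − (1+i)^k] / [(1+i)^n − 1].
(1+0.0106667)^60 = 1.89006411 and (1+0.0106667)^46 = 1.62916602, so the balance is 13,750 × (1.89006411 − 1.62916602) / (1.89006411 − 1) = $4,030.44.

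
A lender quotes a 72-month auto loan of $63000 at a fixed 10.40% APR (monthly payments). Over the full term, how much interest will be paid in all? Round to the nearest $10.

$21,950

Monthly rate = 10.4%/12 = 0.0086667; payment = 63,000 × 0.0086667 / (1 − (1+0.0086667)^−72) = $1,179.88.
Total paid = 72 × $1,179.88 = $84,951.36; interest = $84,951.36 − $63,000 = $21,951.36.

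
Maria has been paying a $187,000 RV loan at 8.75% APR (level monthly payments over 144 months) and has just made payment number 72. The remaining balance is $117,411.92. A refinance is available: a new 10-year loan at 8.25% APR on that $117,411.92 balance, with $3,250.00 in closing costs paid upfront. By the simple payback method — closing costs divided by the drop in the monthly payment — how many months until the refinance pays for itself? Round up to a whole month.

5 months

Current payment = 187,000 × 8.75%/12 / (1 − (1+0.0072917)^−144) = $2,101.87.
Refinanced payment = 117,411.92 × 0.0068750 / (1 − (1+0.0068750)^−120) = $1,440.09.
Monthly savings = $2,101.87 − $1,440.09 = $661.78.
Break-even = $3,250.00 / $661.78 = 4.91 → 5 months.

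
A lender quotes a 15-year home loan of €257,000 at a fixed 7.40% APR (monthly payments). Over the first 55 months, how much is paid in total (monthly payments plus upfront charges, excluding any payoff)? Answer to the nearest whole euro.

€130,231

At 7.40% the monthly rate is 0.0061667, so the payment is 257,000 × 0.0061667 / (1 − 1.0061667^−180) = €2,367.84.
Total outlay = 55 × €2,367.84 = €130,231.20.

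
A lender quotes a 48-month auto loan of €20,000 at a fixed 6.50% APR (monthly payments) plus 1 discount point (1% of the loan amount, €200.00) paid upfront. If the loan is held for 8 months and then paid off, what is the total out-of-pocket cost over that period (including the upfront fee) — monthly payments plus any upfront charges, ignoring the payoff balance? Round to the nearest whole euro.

€3,994

Monthly rate = 6.5%/12 = 0.0054167; payment = 20,000 × 0.0054167 / (1 − (1+0.0054167)^−48) = €474.30.
Total outlay = 8 × €474.30 + €200.00 = €3,994.40.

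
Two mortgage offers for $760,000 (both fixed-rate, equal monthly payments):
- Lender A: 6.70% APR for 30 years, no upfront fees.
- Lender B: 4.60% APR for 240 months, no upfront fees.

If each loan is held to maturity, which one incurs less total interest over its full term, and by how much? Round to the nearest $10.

Lender B by $601,660

Lender A: at 6.70% the monthly rate is 0.0055833, so the payment is 760,000 × 0.0055833 / (1 − 1.0055833^−360) = $4,904.11.
Total interest on Lender A = 360 × $4,904.11 − $760,000 = $1,005,479.60.
Lender B: at 4.60% the monthly rate is 0.0038333, so the payment is 760,000 × 0.0038333 / (1 − 1.0038333^−240) = $4,849.26.
Total interest on Lender B = 240 × $4,849.26 − $760,000 = $403,822.40.
Lender B is lower by $601,657.20.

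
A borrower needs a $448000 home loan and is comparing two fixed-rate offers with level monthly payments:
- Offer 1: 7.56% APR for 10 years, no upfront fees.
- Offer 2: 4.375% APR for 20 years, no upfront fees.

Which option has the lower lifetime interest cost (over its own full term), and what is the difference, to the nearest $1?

Offer 1: monthly rate = 7.56%/12 = 0.0063000; payment = 448,000 × 0.0063000 / (1 − (1+0.0063000)^−120) = $5,331.88.
Total interest on Offer 1 = 120 × $5,331.88 − $448,000 = $191,825.60.
Offer 2: monthly rate = 4.375%/12 = 0.0036458; payment = 448,000 × 0.0036458 / (1 − (1+0.0036458)^−240) = $2,804.13.
Total interest on Offer 2 = 240 × $2,804.13 − $448,000 = $224,991.20.
Offer 1 is lower by $33,165.60.

Offer 1 by $33,166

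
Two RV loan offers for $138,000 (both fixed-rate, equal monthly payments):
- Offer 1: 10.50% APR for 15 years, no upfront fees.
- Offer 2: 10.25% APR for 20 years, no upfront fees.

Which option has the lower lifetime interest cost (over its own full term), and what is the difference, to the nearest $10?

Offer 1: monthly rate = 10.5%/12 = 0.0087500; payment = 138,000 × 0.0087500 / (1 − (1+0.0087500)^−180) = $1,525.45.
Total interest on Offer 1 = 180 × $1,525.45 − $138,000 = $136,581.00.
Offer 2: monthly rate = 10.25%/12 = 0.0085417; payment = 138,000 × 0.0085417 / (1 − (1+0.0085417)^−240) = $1,354.67.
Total interest on Offer 2 = 240 × $1,354.67 − $138,000 = $187,120.80.
Offer 1 is lower by $50,539.80.

Offer 1 by $50,540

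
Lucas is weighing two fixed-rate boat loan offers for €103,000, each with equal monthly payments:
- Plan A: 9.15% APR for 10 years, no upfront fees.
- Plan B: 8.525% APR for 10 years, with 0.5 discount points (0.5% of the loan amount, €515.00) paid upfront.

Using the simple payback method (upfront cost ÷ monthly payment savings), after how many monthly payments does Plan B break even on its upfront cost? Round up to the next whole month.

15 months

Plan A: at 9.15% the monthly rate is 0.0076250, so the payment is 103,000 × 0.0076250 / (1 − 1.0076250^−120) = €1,313.14.
Plan B: monthly rate = 8.525%/12 = 0.0071042; payment = 103,000 × 0.0071042 / (1 − (1+0.0071042)^−120) = €1,278.43.
Monthly savings = €1,313.14 − €1,278.43 = €34.71.
Break-even = €515.00 / €34.71 = 14.84 → 15 months.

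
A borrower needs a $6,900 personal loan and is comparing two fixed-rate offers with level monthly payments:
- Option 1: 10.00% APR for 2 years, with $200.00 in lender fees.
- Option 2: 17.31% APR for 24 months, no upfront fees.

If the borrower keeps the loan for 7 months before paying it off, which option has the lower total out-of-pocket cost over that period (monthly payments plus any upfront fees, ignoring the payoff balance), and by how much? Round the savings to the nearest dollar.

Option 2 by $34

Option 1: at 10.00% the monthly rate is 0.0083333, so the payment is 6,900 × 0.0083333 / (1 − 1.0083333^−24) = $318.40.
Option 2: monthly rate = 17.31%/12 = 0.0144250; payment = 6,900 × 0.0144250 / (1 − (1+0.0144250)^−24) = $342.18.
Over 7 months: Option 1 costs 7 × $318.40 + $200.00 = $2,428.80; Option 2 costs 7 × $342.18 = $2,395.26.
Option 2 is cheaper by $2,428.80 − $2,395.26 = $33.54.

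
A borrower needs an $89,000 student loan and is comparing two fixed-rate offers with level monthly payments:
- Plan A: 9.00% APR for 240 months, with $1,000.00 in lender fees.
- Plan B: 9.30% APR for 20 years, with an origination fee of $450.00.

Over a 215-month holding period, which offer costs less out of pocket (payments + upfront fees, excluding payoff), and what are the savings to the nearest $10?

Plan A: at 9.00% the monthly rate is 0.0075000, so the payment is 89,000 × 0.0075000 / (1 − 1.0075000^−240) = $800.76.
Plan B: monthly rate = 9.3%/12 = 0.0077500; payment = 89,000 × 0.0077500 / (1 − (1+0.0077500)^−240) = $818.01.
Over 215 months: Plan A costs 215 × $800.76 + $1,000.00 = $173,163.40; Plan B costs 215 × $818.01 + $450.00 = $176,322.15.
Plan A is cheaper by $176,322.15 − $173,163.40 = $3,158.75.

Plan A by $3,160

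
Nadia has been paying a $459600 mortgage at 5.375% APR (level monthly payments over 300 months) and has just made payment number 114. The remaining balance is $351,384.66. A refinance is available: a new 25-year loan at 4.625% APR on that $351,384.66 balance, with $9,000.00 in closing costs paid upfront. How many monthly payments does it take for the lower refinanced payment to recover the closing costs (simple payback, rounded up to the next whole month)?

12 months

Current payment = 459,600 × 5.375%/12 / (1 − (1+0.0044792)^−300) = $2,788.14.
Refinanced payment = 351,384.66 × 0.0038542 / (1 − (1+0.0038542)^−300) = $1,978.12.
Monthly savings = $2,788.14 − $1,978.12 = $810.02.
Break-even = $9,000.00 / $810.02 = 11.11 → 12 months.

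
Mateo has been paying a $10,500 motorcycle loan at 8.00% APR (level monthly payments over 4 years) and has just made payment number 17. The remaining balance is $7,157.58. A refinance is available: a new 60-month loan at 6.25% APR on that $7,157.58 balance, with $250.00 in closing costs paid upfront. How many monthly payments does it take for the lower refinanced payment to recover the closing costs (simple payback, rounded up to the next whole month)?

Current payment = 10,500 × 8%/12 / (1 − (1+0.0066667)^−48) = $256.34.
Refinanced payment = 7,157.58 × 0.0052083 / (1 − (1+0.0052083)^−60) = $139.21.
Monthly savings = $256.34 − $139.21 = $117.13.
Break-even = $250.00 / $117.13 = 2.13 → 3 months.

3 months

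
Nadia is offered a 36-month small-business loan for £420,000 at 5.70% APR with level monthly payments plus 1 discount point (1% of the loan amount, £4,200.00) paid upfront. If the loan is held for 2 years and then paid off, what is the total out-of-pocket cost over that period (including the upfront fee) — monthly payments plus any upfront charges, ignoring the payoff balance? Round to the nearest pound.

Monthly rate = 5.7%/12 = 0.0047500; payment = 420,000 × 0.0047500 / (1 − (1+0.0047500)^−36) = £12,720.20.
Total outlay = 24 × £12,720.20 + £4,200.00 = £309,484.80.

£309,485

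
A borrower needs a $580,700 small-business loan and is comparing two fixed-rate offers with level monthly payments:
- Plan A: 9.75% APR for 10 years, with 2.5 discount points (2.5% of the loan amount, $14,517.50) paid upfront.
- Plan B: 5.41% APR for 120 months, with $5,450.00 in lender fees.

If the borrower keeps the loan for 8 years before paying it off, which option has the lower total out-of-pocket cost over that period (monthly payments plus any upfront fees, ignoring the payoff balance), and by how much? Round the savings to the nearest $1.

Plan A: at 9.75% the monthly rate is 0.0081250, so the payment is 580,700 × 0.0081250 / (1 − 1.0081250^−120) = $7,593.83.
Plan B: at 5.41% the monthly rate is 0.0045083, so the payment is 580,700 × 0.0045083 / (1 − 1.0045083^−120) = $6,276.26.
Over 96 months: Plan A costs 96 × $7,593.83 + $14,517.50 = $743,525.18; Plan B costs 96 × $6,276.26 + $5,450.00 = $607,970.96.
Plan B is cheaper by $743,525.18 − $607,970.96 = $135,554.22.

Plan B by $135,554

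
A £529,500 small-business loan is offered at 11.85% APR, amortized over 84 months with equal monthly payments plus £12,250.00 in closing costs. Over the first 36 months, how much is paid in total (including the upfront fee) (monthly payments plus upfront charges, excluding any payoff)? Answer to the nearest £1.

£347,219

At 11.85% the monthly rate is 0.0098750, so the payment is 529,500 × 0.0098750 / (1 − 1.0098750^−84) = £9,304.70.
Total outlay = 36 × £9,304.70 + £12,250.00 = £347,219.20.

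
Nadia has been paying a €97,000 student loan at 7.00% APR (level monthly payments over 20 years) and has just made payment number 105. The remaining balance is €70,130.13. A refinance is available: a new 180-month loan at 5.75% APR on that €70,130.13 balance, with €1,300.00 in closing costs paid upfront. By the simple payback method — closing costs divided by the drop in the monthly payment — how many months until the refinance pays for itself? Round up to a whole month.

Current payment = 97,000 × 7%/12 / (1 − (1+0.0058333)^−240) = €752.04.
Refinanced payment = 70,130.13 × 0.0047917 / (1 − (1+0.0047917)^−180) = €582.37.
Monthly savings = €752.04 − €582.37 = €169.67.
Break-even = €1,300.00 / €169.67 = 7.66 → 8 months.

8 months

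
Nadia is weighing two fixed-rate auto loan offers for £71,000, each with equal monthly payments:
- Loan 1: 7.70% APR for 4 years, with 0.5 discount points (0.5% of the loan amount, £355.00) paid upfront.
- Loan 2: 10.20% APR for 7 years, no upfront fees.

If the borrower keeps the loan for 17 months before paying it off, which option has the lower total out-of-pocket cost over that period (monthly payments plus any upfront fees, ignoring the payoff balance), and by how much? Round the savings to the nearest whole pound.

Loan 1: monthly rate = 7.7%/12 = 0.0064167; payment = 71,000 × 0.0064167 / (1 − (1+0.0064167)^−48) = £1,723.34.
Loan 2: monthly rate = 10.2%/12 = 0.0085000; payment = 71,000 × 0.0085000 / (1 − (1+0.0085000)^−84) = £1,186.03.
Over 17 months: Loan 1 costs 17 × £1,723.34 + £355.00 = £29,651.78; Loan 2 costs 17 × £1,186.03 = £20,162.51.
Loan 2 is cheaper by £29,651.78 − £20,162.51 = £9,489.27.

Loan 2 by £9,489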